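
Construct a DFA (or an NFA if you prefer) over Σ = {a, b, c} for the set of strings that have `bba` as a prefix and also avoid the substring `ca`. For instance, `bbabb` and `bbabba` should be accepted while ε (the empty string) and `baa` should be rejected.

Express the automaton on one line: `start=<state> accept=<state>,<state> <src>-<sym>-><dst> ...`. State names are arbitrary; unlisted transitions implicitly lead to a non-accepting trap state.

Run two small machines in parallel and take their product. The first has 5 states tracking whether the input so far still matches the prefix `bba`; the second has 3 states tracking partial matches of the forbidden pattern `ca`. A product state is a pair (one from each), accepting exactly when both do.
9 states suffice.
        a   b   c  
>  S0   S1  S2  S3 
   S1   S1  S1  S3 
   S2   S1  S4  S3 
   S3   S5  S1  S3 
   S4   S6  S1  S3 
   S5   S5  S5  S5 
 * S6   S6  S6  S7 
 * S7   S8  S6  S7 
   S8   S8  S8  S8 
(> = start, * = accepting)

start=S0 accept=S6,S7 S0-a->S1 S0-b->S2 S0-c->S3 S1-a->S1 S1-b->S1 S1-c->S3 S2-a->S1 S2-b->S4 S2-c->S3 S3-a->S5 S3-b->S1 S3-c->S3 S4-a->S6 S4-b->S1 S4-c->S3 S5-a->S5 S5-b->S5 S5-c->S5 S6-a->S6 S6-b->S6 S6-c->S7 S7-a->S8 S7-b->S6 S7-c->S7 S8-a->S8 S8-b->S8 S8-c->S8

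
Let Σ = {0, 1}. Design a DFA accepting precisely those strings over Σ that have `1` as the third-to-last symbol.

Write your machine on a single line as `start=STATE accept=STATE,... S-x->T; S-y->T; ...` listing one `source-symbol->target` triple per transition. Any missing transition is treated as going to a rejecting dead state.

start=A; accept=L,M,N,O; A-0->B; A-1->C; B-0->D; B-1->E; C-0->F; C-1->G; D-0->H; D-1->I; E-0->J; E-1->K; F-0->L; F-1->M; G-0->N; G-1->O; H-0->H; H-1->I; I-0->J; I-1->K; J-0->L; J-1->M; K-0->N; K-1->O; L-0->H; L-1->I; M-0->J; M-1->K; N-0->L; N-1->M; O-0->N; O-1->O

A DFA must remember the last 3 symbols (since which symbol is third-to-last isn't known until the input ends). Use one state per possible window of the last ≤3 symbols; accept from those whose window starts with `1`.
A 15-state machine:
       0  1 
>  A   B  C 
   B   D  E 
   C   F  G 
   D   H  I 
   E   J  K 
   F   L  M 
   G   N  O 
   H   H  I 
   I   J  K 
   J   L  M 
   K   N  O 
 * L   H  I 
 * M   J  K 
 * N   L  M 
 * O   N  O 
(> = start, * = accepting)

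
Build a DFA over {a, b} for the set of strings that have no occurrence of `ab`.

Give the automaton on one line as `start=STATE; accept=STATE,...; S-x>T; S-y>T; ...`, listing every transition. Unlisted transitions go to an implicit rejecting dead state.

This is the complement of 'contains `ab`'. Use the same substring-matching states — q0 through q2 holding how much of `ab` has just been matched — but flip the accepting set: everything except the trap q2 accepts.
3 states suffice.
        a   b  
>* q0   q1  q0 
 * q1   q1  q2 
   q2   q2  q2 
(> = start, * = accepting)

start=q0; accept=q0,q1; q0-a>q1; q0-b>q0; q1-a>q1; q1-b>q2; q2-a>q2; q2-b>q2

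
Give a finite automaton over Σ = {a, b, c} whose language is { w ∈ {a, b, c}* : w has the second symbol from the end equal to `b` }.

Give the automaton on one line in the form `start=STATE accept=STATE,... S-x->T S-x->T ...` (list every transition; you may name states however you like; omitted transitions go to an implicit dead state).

A DFA must remember the last 2 symbols (since which symbol is second-to-last isn't known until the input ends). Use one state per possible window of the last ≤2 symbols; accept from those whose window starts with `b`.
With 13 states:
          a    b    c  
>  q0     q1   q2   q3 
   q1     q4   q5   q6 
   q2     q7   q8   q9 
   q3    q10  q11  q12 
   q4     q4   q5   q6 
   q5     q7   q8   q9 
   q6    q10  q11  q12 
 * q7     q4   q5   q6 
 * q8     q7   q8   q9 
 * q9    q10  q11  q12 
   q10    q4   q5   q6 
   q11    q7   q8   q9 
   q12   q10  q11  q12 
(> = start, * = accepting)

start=q0 accept=q7,q8,q9 q0-a->q1 q0-b->q2 q0-c->q3 q1-a->q4 q1-b->q5 q1-c->q6 q2-a->q7 q2-b->q8 q2-c->q9 q3-a->q10 q3-b->q11 q3-c->q12 q4-a->q4 q4-b->q5 q4-c->q6 q5-a->q7 q5-b->q8 q5-c->q9 q6-a->q10 q6-b->q11 q6-c->q12 q7-a->q4 q7-b->q5 q7-c->q6 q8-a->q7 q8-b->q8 q8-c->q9 q9-a->q10 q9-b->q11 q9-c->q12 q10-a->q4 q10-b->q5 q10-c->q6 q11-a->q7 q11-b->q8 q11-c->q9 q12-a->q10 q12-b->q11 q12-c->q12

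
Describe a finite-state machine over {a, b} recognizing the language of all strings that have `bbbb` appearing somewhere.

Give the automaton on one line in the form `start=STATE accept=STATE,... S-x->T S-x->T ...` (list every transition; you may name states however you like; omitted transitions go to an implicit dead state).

Track how much of `bbbb` has been matched so far: state S0 is no progress, S4 is the absorbing accept state reached once `bbbb` has occurred. Intermediate states record partial matches; on a mismatch, fall back to the longest reusable overlap.
With 5 states:
        a   b  
>  S0   S0  S1 
   S1   S0  S2 
   S2   S0  S3 
   S3   S0  S4 
 * S4   S4  S4 
(> = start, * = accepting)

start=S0 accept=S4 S0-a->S0 S0-b->S1 S1-a->S0 S1-b->S2 S2-a->S0 S2-b->S3 S3-a->S0 S3-b->S4 S4-a->S4 S4-b->S4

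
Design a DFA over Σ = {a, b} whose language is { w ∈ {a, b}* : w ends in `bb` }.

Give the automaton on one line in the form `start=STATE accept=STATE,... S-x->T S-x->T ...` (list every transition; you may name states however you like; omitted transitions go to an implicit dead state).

Let each state record the length of the longest suffix of the input read so far that is also a prefix of `bb`. q1 means the last symbol is `b`; q2 means the last 2 symbols are `bb`. Accept only at q2, where the string currently ends in `bb`.
With 3 states:
        a   b  
>  q0   q0  q1 
   q1   q0  q2 
 * q2   q0  q2 
(> = start, * = accepting)

start=q0 accept=q2 q0-a->q0 q0-b->q1 q1-a->q0 q1-b->q2 q2-a->q0 q2-b->q2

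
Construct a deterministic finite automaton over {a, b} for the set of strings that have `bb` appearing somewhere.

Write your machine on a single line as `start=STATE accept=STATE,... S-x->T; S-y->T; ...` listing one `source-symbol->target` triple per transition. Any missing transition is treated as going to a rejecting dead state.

States q0..q1 record the length of the longest prefix of `bb` that matches the current input suffix. Reaching q2 means `bb` has been seen, and we stay there forever. Accept from q2.
3 states suffice.
        a   b  
>  q0   q0  q1 
   q1   q0  q2 
 * q2   q2  q2 
(> = start, * = accepting)

start=q0; accept=q2; q0-a->q0; q0-b->q1; q1-a->q0; q1-b->q2; q2-a->q2; q2-b->q2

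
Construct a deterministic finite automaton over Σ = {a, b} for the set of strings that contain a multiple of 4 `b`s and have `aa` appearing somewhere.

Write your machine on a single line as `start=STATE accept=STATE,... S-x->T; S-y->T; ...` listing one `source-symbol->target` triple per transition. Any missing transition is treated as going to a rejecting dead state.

Handle the two conditions separately and then intersect. One (4 states) tracks the count of `b`s modulo 4; the other (3 states) tracks whether and how much of `aa` has been seen. Each combined state is a pair, one component from each; accept when both components accept.
A 12-state machine:
          a    b  
>  q0     q1   q2 
   q1     q3   q2 
   q2     q4   q5 
 * q3     q3   q6 
   q4     q6   q5 
   q5     q7   q8 
   q6     q6   q9 
   q7     q9   q8 
   q8    q10   q0 
   q9     q9  q11 
   q10   q11   q0 
   q11   q11   q3 
(> = start, * = accepting)

start=q0; accept=q3; q0-a->q1; q0-b->q2; q1-a->q3; q1-b->q2; q2-a->q4; q2-b->q5; q3-a->q3; q3-b->q6; q4-a->q6; q4-b->q5; q5-a->q7; q5-b->q8; q6-a->q6; q6-b->q9; q7-a->q9; q7-b->q8; q8-a->q10; q8-b->q0; q9-a->q9; q9-b->q11; q10-a->q11; q10-b->q0; q11-a->q11; q11-b->q3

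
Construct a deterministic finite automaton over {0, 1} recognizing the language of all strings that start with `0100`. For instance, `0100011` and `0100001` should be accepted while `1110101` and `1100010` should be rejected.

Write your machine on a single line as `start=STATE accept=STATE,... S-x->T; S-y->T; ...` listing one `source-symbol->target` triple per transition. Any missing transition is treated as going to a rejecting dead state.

Walk along `0100` while the input agrees: from q0 take `0` to q1, and so on. Any deviation drops to the rejecting sink q5. Once q4 is reached the prefix is confirmed and every continuation is accepted.
6 states suffice.
        0   1  
>  q0   q1  q5 
   q1   q5  q2 
   q2   q3  q5 
   q3   q4  q5 
 * q4   q4  q4 
   q5   q5  q5 
(> = start, * = accepting)

start=q0; accept=q4; q0-0->q1; q0-1->q5; q1-0->q5; q1-1->q2; q2-0->q3; q2-1->q5; q3-0->q4; q3-1->q5; q4-0->q4; q4-1->q4; q5-0->q5; q5-1->q5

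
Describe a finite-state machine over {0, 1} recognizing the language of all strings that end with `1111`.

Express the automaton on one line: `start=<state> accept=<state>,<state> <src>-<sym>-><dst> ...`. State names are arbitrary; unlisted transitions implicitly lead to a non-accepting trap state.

Let each state record the length of the longest suffix of the input read so far that is also a prefix of `1111`. B means the last symbol is `1`; C means the last 2 symbols are `11`; D means the last 3 symbols are `111`; E means the last 4 symbols are `1111`. Accept only at E, where the string currently ends in `1111`.
5 states suffice.
       0  1 
>  A   A  B 
   B   A  C 
   C   A  D 
   D   A  E 
 * E   A  E 
(> = start, * = accepting)

start=A accept=E A-0->A A-1->B B-0->A B-1->C C-0->A C-1->D D-0->A D-1->E E-0->A E-1->E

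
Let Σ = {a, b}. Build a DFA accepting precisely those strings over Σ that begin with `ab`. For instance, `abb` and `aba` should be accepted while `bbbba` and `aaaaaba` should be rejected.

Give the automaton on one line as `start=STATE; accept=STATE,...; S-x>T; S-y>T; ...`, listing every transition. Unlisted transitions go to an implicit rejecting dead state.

Walk along `ab` while the input agrees: from S0 take `a` to S1, and so on. Any deviation drops to the rejecting sink S3. Once S2 is reached the prefix is confirmed and every continuation is accepted.
A 4-state machine:
        a   b  
>  S0   S1  S3 
   S1   S3  S2 
 * S2   S2  S2 
   S3   S3  S3 
(> = start, * = accepting)

start=S0; accept=S2; S0-a>S1; S0-b>S3; S1-a>S3; S1-b>S2; S2-a>S2; S2-b>S2; S3-a>S3; S3-b>S3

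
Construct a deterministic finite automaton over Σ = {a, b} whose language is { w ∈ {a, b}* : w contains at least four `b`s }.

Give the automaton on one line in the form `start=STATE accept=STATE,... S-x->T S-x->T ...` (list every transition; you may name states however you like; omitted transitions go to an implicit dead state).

start=q0 accept=q4,q5 q0-a->q0 q0-b->q1 q1-a->q1 q1-b->q2 q2-a->q2 q2-b->q3 q3-a->q3 q3-b->q4 q4-a->q4 q4-b->q5 q5-a->q5 q5-b->q5

Only the number of `b`s matters, and only up to 5. Make a chain q0 → q1 → q2 → q3 → q4 → q5 advanced by each `b` (with q5 absorbing); every other symbol self-loops. The accepting set is {q4, q5}.
        a   b  
>  q0   q0  q1 
   q1   q1  q2 
   q2   q2  q3 
   q3   q3  q4 
 * q4   q4  q5 
 * q5   q5  q5 
(> = start, * = accepting)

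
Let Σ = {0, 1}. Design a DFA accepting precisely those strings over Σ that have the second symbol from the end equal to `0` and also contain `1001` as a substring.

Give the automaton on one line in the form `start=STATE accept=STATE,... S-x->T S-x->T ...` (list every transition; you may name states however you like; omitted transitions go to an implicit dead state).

Handle the two conditions separately and then intersect. The first has 7 states tracking the last 2 symbols read; the second has 5 states tracking whether and how much of `1001` has been seen. A product state is a pair (one from each), accepting exactly when both do.
12 states suffice.
       0  1 
>  A   B  C 
   B   D  E 
   C   F  G 
   D   D  E 
   E   F  G 
   F   H  E 
   G   F  G 
   H   D  I 
 * I   J  K 
   J   L  I 
   K   J  K 
 * L   L  I 
(> = start, * = accepting)

start=A accept=I,L A-0->B A-1->C B-0->D B-1->E C-0->F C-1->G D-0->D D-1->E E-0->F E-1->G F-0->H F-1->E G-0->F G-1->G H-0->D H-1->I I-0->J I-1->K J-0->L J-1->I K-0->J K-1->K L-0->L L-1->I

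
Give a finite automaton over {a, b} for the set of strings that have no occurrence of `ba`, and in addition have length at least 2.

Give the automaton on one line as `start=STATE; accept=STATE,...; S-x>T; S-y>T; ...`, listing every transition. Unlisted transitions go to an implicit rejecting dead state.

Run two small machines in parallel and take their product. The first has 3 states tracking partial matches of the forbidden pattern `ba`; the second has 4 states tracking the input length, saturating at 3. A product state is a pair (one from each), accepting exactly when both do.
A 9-state machine:
        a   b  
>  q0   q1  q2 
   q1   q3  q4 
   q2   q5  q4 
 * q3   q6  q7 
 * q4   q8  q7 
   q5   q8  q8 
 * q6   q6  q7 
 * q7   q8  q7 
   q8   q8  q8 
(> = start, * = accepting)

start=q0; accept=q3,q4,q6,q7; q0-a>q1; q0-b>q2; q1-a>q3; q1-b>q4; q2-a>q5; q2-b>q4; q3-a>q6; q3-b>q7; q4-a>q8; q4-b>q7; q5-a>q8; q5-b>q8; q6-a>q6; q6-b>q7; q7-a>q8; q7-b>q7; q8-a>q8; q8-b>q8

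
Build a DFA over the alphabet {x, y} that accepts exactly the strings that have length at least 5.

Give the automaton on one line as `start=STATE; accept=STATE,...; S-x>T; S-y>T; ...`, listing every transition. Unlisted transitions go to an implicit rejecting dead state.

start=S0; accept=S5,S6; S0-x>S1; S0-y>S1; S1-x>S2; S1-y>S2; S2-x>S3; S2-y>S3; S3-x>S4; S3-y>S4; S4-x>S5; S4-y>S5; S5-x>S6; S5-y>S6; S6-x>S6; S6-y>S6

We only need to distinguish lengths 0, 1, …, 5, and '>5'. Chain S0 → S1 → S2 → S3 → S4 → S5 → S6 on every symbol, with S6 looping. Accepting states: {S5, S6}.
A 7-state machine:
        x   y  
>  S0   S1  S1 
   S1   S2  S2 
   S2   S3  S3 
   S3   S4  S4 
   S4   S5  S5 
 * S5   S6  S6 
 * S6   S6  S6 
(> = start, * = accepting)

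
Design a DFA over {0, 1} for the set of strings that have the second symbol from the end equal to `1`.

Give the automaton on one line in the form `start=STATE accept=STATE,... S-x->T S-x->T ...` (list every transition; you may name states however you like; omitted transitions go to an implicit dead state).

Because acceptance depends on a position counted from the end, the machine has to buffer the most recent 2 symbols. Make each state the string of the last up-to-2 symbols read; on input `x` shift the window left and append `x`. Accept when the buffered window has length 2 and begins with `1`.
7 states suffice.
        0   1  
>  S0   S1  S2 
   S1   S3  S4 
   S2   S5  S6 
   S3   S3  S4 
   S4   S5  S6 
 * S5   S3  S4 
 * S6   S5  S6 
(> = start, * = accepting)

start=S0 accept=S5,S6 S0-0->S1 S0-1->S2 S1-0->S3 S1-1->S4 S2-0->S5 S2-1->S6 S3-0->S3 S3-1->S4 S4-0->S5 S4-1->S6 S5-0->S3 S5-1->S4 S6-0->S5 S6-1->S6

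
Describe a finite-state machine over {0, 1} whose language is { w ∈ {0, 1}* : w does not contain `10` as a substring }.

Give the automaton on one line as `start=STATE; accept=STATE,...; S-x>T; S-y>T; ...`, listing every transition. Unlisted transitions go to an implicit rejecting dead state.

start=S0; accept=S0,S1; S0-0>S0; S0-1>S1; S1-0>S2; S1-1>S1; S2-0>S2; S2-1>S2

This is the complement of 'contains `10`'. Use the same substring-matching states — S0 through S2 holding how much of `10` has just been matched — but flip the accepting set: everything except the trap S2 accepts.
        0   1  
>* S0   S0  S1 
 * S1   S2  S1 
   S2   S2  S2 
(> = start, * = accepting)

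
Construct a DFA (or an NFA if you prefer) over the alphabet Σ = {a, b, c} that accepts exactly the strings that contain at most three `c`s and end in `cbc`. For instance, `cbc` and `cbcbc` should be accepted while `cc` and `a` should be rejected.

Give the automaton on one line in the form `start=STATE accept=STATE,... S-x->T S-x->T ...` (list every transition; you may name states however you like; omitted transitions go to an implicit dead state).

Handle the two conditions separately and then intersect. The first has 5 states tracking the count of `c`s, saturating at 4; the second has 4 states tracking how much of the suffix `cbc` has currently been matched. A product state is a pair (one from each), accepting exactly when both do. After merging equivalent states the machine shrinks.
A 9-state machine:
        a   b   c  
>  s0   s0  s0  s1 
   s1   s2  s3  s4 
   s2   s2  s2  s4 
   s3   s2  s2  s5 
   s4   s6  s7  s6 
 * s5   s6  s7  s6 
   s6   s6  s6  s6 
   s7   s6  s6  s8 
 * s8   s6  s6  s6 
(> = start, * = accepting)

start=s0 accept=s5,s8 s0-a->s0 s0-b->s0 s0-c->s1 s1-a->s2 s1-b->s3 s1-c->s4 s2-a->s2 s2-b->s2 s2-c->s4 s3-a->s2 s3-b->s2 s3-c->s5 s4-a->s6 s4-b->s7 s4-c->s6 s5-a->s6 s5-b->s7 s5-c->s6 s6-a->s6 s6-b->s6 s6-c->s6 s7-a->s6 s7-b->s6 s7-c->s8 s8-a->s6 s8-b->s6 s8-c->s6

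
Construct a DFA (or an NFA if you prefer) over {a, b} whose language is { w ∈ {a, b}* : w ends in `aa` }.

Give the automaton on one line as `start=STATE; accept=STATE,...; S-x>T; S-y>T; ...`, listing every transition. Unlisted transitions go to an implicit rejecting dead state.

Let each state record the length of the longest suffix of the input read so far that is also a prefix of `aa`. s1 means the last symbol is `a`; s2 means the last 2 symbols are `aa`. Accept only at s2, where the string currently ends in `aa`.
        a   b  
>  s0   s1  s0 
   s1   s2  s0 
 * s2   s2  s0 
(> = start, * = accepting)

start=s0; accept=s2; s0-a>s1; s0-b>s0; s1-a>s2; s1-b>s0; s2-a>s2; s2-b>s0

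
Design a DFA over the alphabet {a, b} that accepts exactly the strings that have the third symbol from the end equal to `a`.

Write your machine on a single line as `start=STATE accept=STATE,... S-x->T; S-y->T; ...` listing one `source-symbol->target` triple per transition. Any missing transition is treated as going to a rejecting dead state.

start=q0; accept=q7,q8,q9,q10; q0-a->q1; q0-b->q2; q1-a->q3; q1-b->q4; q2-a->q5; q2-b->q6; q3-a->q7; q3-b->q8; q4-a->q9; q4-b->q10; q5-a->q11; q5-b->q12; q6-a->q13; q6-b->q14; q7-a->q7; q7-b->q8; q8-a->q9; q8-b->q10; q9-a->q11; q9-b->q12; q10-a->q13; q10-b->q14; q11-a->q7; q11-b->q8; q12-a->q9; q12-b->q10; q13-a->q11; q13-b->q12; q14-a->q13; q14-b->q14

A DFA must remember the last 3 symbols (since which symbol is third-to-last isn't known until the input ends). Use one state per possible window of the last ≤3 symbols; accept from those whose window starts with `a`.
A 15-state machine:
          a    b  
>  q0     q1   q2 
   q1     q3   q4 
   q2     q5   q6 
   q3     q7   q8 
   q4     q9  q10 
   q5    q11  q12 
   q6    q13  q14 
 * q7     q7   q8 
 * q8     q9  q10 
 * q9    q11  q12 
 * q10   q13  q14 
   q11    q7   q8 
   q12    q9  q10 
   q13   q11  q12 
   q14   q13  q14 
(> = start, * = accepting)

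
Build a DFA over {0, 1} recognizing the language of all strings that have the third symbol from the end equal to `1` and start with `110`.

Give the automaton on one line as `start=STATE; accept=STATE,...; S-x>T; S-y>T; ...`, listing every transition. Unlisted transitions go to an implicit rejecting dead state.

Build one automaton per condition and run them in lockstep. The first has 15 states tracking the last 3 symbols read; the second has 5 states tracking whether the input so far still matches the prefix `110`. A product state is a pair (one from each), accepting exactly when both do. After merging equivalent states the machine shrinks.
A 12-state machine:
          0    1  
>  S0     S1   S2 
   S1     S1   S1 
   S2     S1   S3 
   S3     S4   S1 
 * S4     S5   S6 
 * S5     S7   S8 
 * S6     S9  S10 
   S7     S7   S8 
   S8     S9  S10 
   S9     S5   S6 
   S10    S4  S11 
 * S11    S4  S11 
(> = start, * = accepting)

start=S0; accept=S4,S5,S6,S11; S0-0>S1; S0-1>S2; S1-0>S1; S1-1>S1; S2-0>S1; S2-1>S3; S3-0>S4; S3-1>S1; S4-0>S5; S4-1>S6; S5-0>S7; S5-1>S8; S6-0>S9; S6-1>S10; S7-0>S7; S7-1>S8; S8-0>S9; S8-1>S10; S9-0>S5; S9-1>S6; S10-0>S4; S10-1>S11; S11-0>S4; S11-1>S11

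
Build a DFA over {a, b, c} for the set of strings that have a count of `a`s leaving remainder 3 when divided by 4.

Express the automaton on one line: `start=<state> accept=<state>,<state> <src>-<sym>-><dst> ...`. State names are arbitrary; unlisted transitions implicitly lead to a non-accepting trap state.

start=q0 accept=q3 q0-a->q1 q0-b->q0 q0-c->q0 q1-a->q2 q1-b->q1 q1-c->q1 q2-a->q3 q2-b->q2 q2-c->q2 q3-a->q0 q3-b->q3 q3-c->q3

The only thing that matters is how many `a`s have appeared, reduced mod 4. Use one state per residue: q0 for 0, …, q3 for 3. Reading `a` moves to the next residue; anything else stays put. q3 is accepting.
With 4 states:
        a   b   c  
>  q0   q1  q0  q0 
   q1   q2  q1  q1 
   q2   q3  q2  q2 
 * q3   q0  q3  q3 
(> = start, * = accepting)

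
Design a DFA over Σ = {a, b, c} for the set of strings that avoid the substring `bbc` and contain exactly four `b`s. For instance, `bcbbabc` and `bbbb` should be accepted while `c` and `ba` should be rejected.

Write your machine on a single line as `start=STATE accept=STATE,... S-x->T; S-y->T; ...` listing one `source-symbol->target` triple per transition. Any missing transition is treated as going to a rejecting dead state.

start=s0; accept=s10,s11; s0-a->s0; s0-b->s1; s0-c->s0; s1-a->s2; s1-b->s3; s1-c->s2; s2-a->s2; s2-b->s4; s2-c->s2; s3-a->s5; s3-b->s6; s3-c->s7; s4-a->s5; s4-b->s6; s4-c->s5; s5-a->s5; s5-b->s8; s5-c->s5; s6-a->s9; s6-b->s10; s6-c->s7; s7-a->s7; s7-b->s7; s7-c->s7; s8-a->s9; s8-b->s10; s8-c->s9; s9-a->s9; s9-b->s11; s9-c->s9; s10-a->s11; s10-b->s7; s10-c->s7; s11-a->s11; s11-b->s7; s11-c->s11

Handle the two conditions separately and then intersect. One (4 states) tracks partial matches of the forbidden pattern `bbc`; the other (6 states) tracks the count of `b`s, saturating at 5. Each combined state is a pair, one component from each; accept when both components accept. After merging equivalent states the machine shrinks.
A 12-state machine:
          a    b    c  
>  s0     s0   s1   s0 
   s1     s2   s3   s2 
   s2     s2   s4   s2 
   s3     s5   s6   s7 
   s4     s5   s6   s5 
   s5     s5   s8   s5 
   s6     s9  s10   s7 
   s7     s7   s7   s7 
   s8     s9  s10   s9 
   s9     s9  s11   s9 
 * s10   s11   s7   s7 
 * s11   s11   s7  s11 
(> = start, * = accepting)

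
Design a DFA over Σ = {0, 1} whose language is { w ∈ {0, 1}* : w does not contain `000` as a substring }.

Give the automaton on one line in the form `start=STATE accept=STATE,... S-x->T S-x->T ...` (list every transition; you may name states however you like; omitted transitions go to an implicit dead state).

This is the complement of 'contains `000`'. Use the same substring-matching states — A through D holding how much of `000` has just been matched — but flip the accepting set: everything except the trap D accepts.
A 4-state machine:
       0  1 
>* A   B  A 
 * B   C  A 
 * C   D  A 
   D   D  D 
(> = start, * = accepting)

start=A accept=A,B,C A-0->B A-1->A B-0->C B-1->A C-0->D C-1->A D-0->D D-1->D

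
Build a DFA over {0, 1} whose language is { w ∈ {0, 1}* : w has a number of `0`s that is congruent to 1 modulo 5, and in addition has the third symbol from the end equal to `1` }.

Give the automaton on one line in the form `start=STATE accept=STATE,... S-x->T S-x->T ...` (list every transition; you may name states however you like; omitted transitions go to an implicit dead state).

Build one automaton per condition and run them in lockstep. The first has 5 states tracking the count of `0`s modulo 5; the second has 15 states tracking the last 3 symbols read. A product state is a pair (one from each), accepting exactly when both do. After merging equivalent states the machine shrinks.
16 states suffice.
          0    1  
>  s0     s1   s2 
   s1     s3   s4 
   s2     s5   s6 
   s3     s7   s3 
   s4     s3   s8 
   s5     s3   s9 
   s6    s10   s6 
   s7    s11   s7 
   s8     s3  s12 
 * s9     s3   s8 
 * s10    s3   s9 
   s11    s0  s13 
 * s12    s3  s12 
   s13   s14  s13 
   s14   s15   s2 
 * s15    s3   s4 
(> = start, * = accepting)

start=s0 accept=s9,s10,s12,s15 s0-0->s1 s0-1->s2 s1-0->s3 s1-1->s4 s2-0->s5 s2-1->s6 s3-0->s7 s3-1->s3 s4-0->s3 s4-1->s8 s5-0->s3 s5-1->s9 s6-0->s10 s6-1->s6 s7-0->s11 s7-1->s7 s8-0->s3 s8-1->s12 s9-0->s3 s9-1->s8 s10-0->s3 s10-1->s9 s11-0->s0 s11-1->s13 s12-0->s3 s12-1->s12 s13-0->s14 s13-1->s13 s14-0->s15 s14-1->s2 s15-0->s3 s15-1->s4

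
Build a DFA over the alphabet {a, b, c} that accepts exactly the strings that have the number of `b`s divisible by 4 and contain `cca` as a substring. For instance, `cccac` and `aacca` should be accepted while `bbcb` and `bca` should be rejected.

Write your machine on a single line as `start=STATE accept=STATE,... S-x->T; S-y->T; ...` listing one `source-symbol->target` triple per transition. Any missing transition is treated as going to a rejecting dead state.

Run two small machines in parallel and take their product. The first has 4 states tracking the count of `b`s modulo 4; the second has 4 states tracking whether and how much of `cca` has been seen. A product state is a pair (one from each), accepting exactly when both do.
With 16 states:
          a    b    c  
>  S0     S0   S1   S2 
   S1     S1   S3   S4 
   S2     S0   S1   S5 
   S3     S3   S6   S7 
   S4     S1   S3   S8 
   S5     S9   S1   S5 
   S6     S6   S0  S10 
   S7     S3   S6  S11 
   S8    S12   S3   S8 
 * S9     S9  S12   S9 
   S10    S6   S0  S13 
   S11   S14   S6  S11 
   S12   S12  S14  S12 
   S13   S15   S0  S13 
   S14   S14  S15  S14 
   S15   S15   S9  S15 
(> = start, * = accepting)

start=S0; accept=S9; S0-a->S0; S0-b->S1; S0-c->S2; S1-a->S1; S1-b->S3; S1-c->S4; S2-a->S0; S2-b->S1; S2-c->S5; S3-a->S3; S3-b->S6; S3-c->S7; S4-a->S1; S4-b->S3; S4-c->S8; S5-a->S9; S5-b->S1; S5-c->S5; S6-a->S6; S6-b->S0; S6-c->S10; S7-a->S3; S7-b->S6; S7-c->S11; S8-a->S12; S8-b->S3; S8-c->S8; S9-a->S9; S9-b->S12; S9-c->S9; S10-a->S6; S10-b->S0; S10-c->S13; S11-a->S14; S11-b->S6; S11-c->S11; S12-a->S12; S12-b->S14; S12-c->S12; S13-a->S15; S13-b->S0; S13-c->S13; S14-a->S14; S14-b->S15; S14-c->S14; S15-a->S15; S15-b->S9; S15-c->S15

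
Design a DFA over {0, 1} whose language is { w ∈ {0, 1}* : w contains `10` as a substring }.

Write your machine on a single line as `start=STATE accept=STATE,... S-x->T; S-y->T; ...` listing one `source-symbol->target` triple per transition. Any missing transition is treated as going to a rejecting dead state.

Track how much of `10` has been matched so far: state S0 is no progress, S2 is the absorbing accept state reached once `10` has occurred. Intermediate states record partial matches; on a mismatch, fall back to the longest reusable overlap.
        0   1  
>  S0   S0  S1 
   S1   S2  S1 
 * S2   S2  S2 
(> = start, * = accepting)

start=S0; accept=S2; S0-0->S0; S0-1->S1; S1-0->S2; S1-1->S1; S2-0->S2; S2-1->S2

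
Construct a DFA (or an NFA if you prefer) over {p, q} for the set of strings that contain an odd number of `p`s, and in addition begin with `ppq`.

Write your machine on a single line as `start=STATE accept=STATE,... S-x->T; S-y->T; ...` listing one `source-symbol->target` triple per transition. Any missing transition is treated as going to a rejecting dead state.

Handle the two conditions separately and then intersect. The first has 2 states tracking the count of `p`s modulo 2; the second has 5 states tracking whether the input so far still matches the prefix `ppq`. A product state is a pair (one from each), accepting exactly when both do. Minimizing collapses redundant product states.
6 states suffice.
        p   q  
>  s0   s1  s2 
   s1   s3  s2 
   s2   s2  s2 
   s3   s2  s4 
   s4   s5  s4 
 * s5   s4  s5 
(> = start, * = accepting)

start=s0; accept=s5; s0-p->s1; s0-q->s2; s1-p->s3; s1-q->s2; s2-p->s2; s2-q->s2; s3-p->s2; s3-q->s4; s4-p->s5; s4-q->s4; s5-p->s4; s5-q->s5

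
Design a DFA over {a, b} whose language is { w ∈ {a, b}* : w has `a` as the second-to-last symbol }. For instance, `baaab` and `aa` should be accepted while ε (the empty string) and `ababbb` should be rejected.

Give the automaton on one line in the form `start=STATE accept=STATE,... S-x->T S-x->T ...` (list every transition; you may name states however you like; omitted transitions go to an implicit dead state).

start=S0 accept=S3,S4 S0-a->S1 S0-b->S2 S1-a->S3 S1-b->S4 S2-a->S5 S2-b->S6 S3-a->S3 S3-b->S4 S4-a->S5 S4-b->S6 S5-a->S3 S5-b->S4 S6-a->S5 S6-b->S6

A DFA must remember the last 2 symbols (since which symbol is second-to-last isn't known until the input ends). Use one state per possible window of the last ≤2 symbols; accept from those whose window starts with `a`.
With 7 states:
        a   b  
>  S0   S1  S2 
   S1   S3  S4 
   S2   S5  S6 
 * S3   S3  S4 
 * S4   S5  S6 
   S5   S3  S4 
   S6   S5  S6 
(> = start, * = accepting)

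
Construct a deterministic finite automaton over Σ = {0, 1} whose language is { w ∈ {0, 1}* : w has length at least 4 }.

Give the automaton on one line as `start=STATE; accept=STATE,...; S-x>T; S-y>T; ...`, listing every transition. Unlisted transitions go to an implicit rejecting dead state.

start=S0; accept=S4,S5; S0-0>S1; S0-1>S1; S1-0>S2; S1-1>S2; S2-0>S3; S2-1>S3; S3-0>S4; S3-1>S4; S4-0>S5; S4-1>S5; S5-0>S5; S5-1>S5

Count input length up to 5: every symbol moves from S0 toward S5, which means 'more than 4' and absorbs. Accept from {S4, S5}.
With 6 states:
        0   1  
>  S0   S1  S1 
   S1   S2  S2 
   S2   S3  S3 
   S3   S4  S4 
 * S4   S5  S5 
 * S5   S5  S5 
(> = start, * = accepting)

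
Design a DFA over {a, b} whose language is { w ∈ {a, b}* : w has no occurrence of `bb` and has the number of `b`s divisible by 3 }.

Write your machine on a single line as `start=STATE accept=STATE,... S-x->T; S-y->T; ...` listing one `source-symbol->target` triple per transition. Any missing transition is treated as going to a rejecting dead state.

Handle the two conditions separately and then intersect. One (3 states) tracks partial matches of the forbidden pattern `bb`; the other (3 states) tracks the count of `b`s modulo 3. Each combined state is a pair, one component from each; accept when both components accept. After merging equivalent states the machine shrinks.
With 7 states:
        a   b  
>* q0   q0  q1 
   q1   q2  q3 
   q2   q2  q4 
   q3   q3  q3 
   q4   q5  q3 
   q5   q5  q6 
 * q6   q0  q3 
(> = start, * = accepting)

start=q0; accept=q0,q6; q0-a->q0; q0-b->q1; q1-a->q2; q1-b->q3; q2-a->q2; q2-b->q4; q3-a->q3; q3-b->q3; q4-a->q5; q4-b->q3; q5-a->q5; q5-b->q6; q6-a->q0; q6-b->q3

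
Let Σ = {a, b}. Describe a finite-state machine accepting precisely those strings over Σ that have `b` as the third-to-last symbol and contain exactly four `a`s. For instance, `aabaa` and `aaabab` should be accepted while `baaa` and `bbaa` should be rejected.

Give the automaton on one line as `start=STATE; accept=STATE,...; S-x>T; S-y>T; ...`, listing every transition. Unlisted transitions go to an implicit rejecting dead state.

start=q0; accept=q12,q14,q15,q16; q0-a>q1; q0-b>q0; q1-a>q2; q1-b>q1; q2-a>q3; q2-b>q4; q3-a>q5; q3-b>q6; q4-a>q7; q4-b>q4; q5-a>q8; q5-b>q9; q6-a>q10; q6-b>q11; q7-a>q12; q7-b>q6; q8-a>q8; q8-b>q8; q9-a>q8; q9-b>q13; q10-a>q8; q10-b>q14; q11-a>q15; q11-b>q11; q12-a>q8; q12-b>q9; q13-a>q8; q13-b>q16; q14-a>q8; q14-b>q13; q15-a>q8; q15-b>q14; q16-a>q8; q16-b>q16

Handle the two conditions separately and then intersect. The first has 15 states tracking the last 3 symbols read; the second has 6 states tracking the count of `a`s, saturating at 5. A product state is a pair (one from each), accepting exactly when both do. Minimizing collapses redundant product states.
With 17 states:
          a    b  
>  q0     q1   q0 
   q1     q2   q1 
   q2     q3   q4 
   q3     q5   q6 
   q4     q7   q4 
   q5     q8   q9 
   q6    q10  q11 
   q7    q12   q6 
   q8     q8   q8 
   q9     q8  q13 
   q10    q8  q14 
   q11   q15  q11 
 * q12    q8   q9 
   q13    q8  q16 
 * q14    q8  q13 
 * q15    q8  q14 
 * q16    q8  q16 
(> = start, * = accepting)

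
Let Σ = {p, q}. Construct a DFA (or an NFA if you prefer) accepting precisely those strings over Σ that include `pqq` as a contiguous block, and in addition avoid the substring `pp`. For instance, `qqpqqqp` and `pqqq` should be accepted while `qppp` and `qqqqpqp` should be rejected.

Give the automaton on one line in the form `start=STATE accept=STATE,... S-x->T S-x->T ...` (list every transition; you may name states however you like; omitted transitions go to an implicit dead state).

Handle the two conditions separately and then intersect. One (4 states) tracks whether and how much of `pqq` has been seen; the other (3 states) tracks partial matches of the forbidden pattern `pp`. Each combined state is a pair, one component from each; accept when both components accept. Equivalent product states are then merged.
A 6-state machine:
        p   q  
>  S0   S1  S0 
   S1   S2  S3 
   S2   S2  S2 
   S3   S1  S4 
 * S4   S5  S4 
 * S5   S2  S4 
(> = start, * = accepting)

start=S0 accept=S4,S5 S0-p->S1 S0-q->S0 S1-p->S2 S1-q->S3 S2-p->S2 S2-q->S2 S3-p->S1 S3-q->S4 S4-p->S5 S4-q->S4 S5-p->S2 S5-q->S4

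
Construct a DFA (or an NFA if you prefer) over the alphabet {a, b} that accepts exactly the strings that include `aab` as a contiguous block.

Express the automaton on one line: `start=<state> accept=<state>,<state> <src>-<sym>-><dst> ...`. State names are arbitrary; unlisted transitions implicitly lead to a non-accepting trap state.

start=s0 accept=s3 s0-a->s1 s0-b->s0 s1-a->s2 s1-b->s0 s2-a->s2 s2-b->s3 s3-a->s3 s3-b->s3

States s0..s2 record the length of the longest prefix of `aab` that matches the current input suffix. Reaching s3 means `aab` has been seen, and we stay there forever. Accept from s3.
With 4 states:
        a   b  
>  s0   s1  s0 
   s1   s2  s0 
   s2   s2  s3 
 * s3   s3  s3 
(> = start, * = accepting)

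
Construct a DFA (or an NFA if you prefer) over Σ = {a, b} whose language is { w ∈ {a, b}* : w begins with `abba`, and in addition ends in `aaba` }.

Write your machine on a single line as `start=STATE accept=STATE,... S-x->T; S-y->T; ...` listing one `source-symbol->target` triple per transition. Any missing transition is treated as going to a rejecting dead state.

Handle the two conditions separately and then intersect. One (6 states) tracks whether the input so far still matches the prefix `abba`; the other (5 states) tracks how much of the suffix `aaba` has currently been matched. Each combined state is a pair, one component from each; accept when both components accept. After merging equivalent states the machine shrinks.
        a   b  
>  q0   q1  q2 
   q1   q2  q3 
   q2   q2  q2 
   q3   q2  q4 
   q4   q5  q2 
   q5   q6  q7 
   q6   q6  q8 
   q7   q5  q7 
   q8   q9  q7 
 * q9   q6  q7 
(> = start, * = accepting)

start=q0; accept=q9; q0-a->q1; q0-b->q2; q1-a->q2; q1-b->q3; q2-a->q2; q2-b->q2; q3-a->q2; q3-b->q4; q4-a->q5; q4-b->q2; q5-a->q6; q5-b->q7; q6-a->q6; q6-b->q8; q7-a->q5; q7-b->q7; q8-a->q9; q8-b->q7; q9-a->q6; q9-b->q7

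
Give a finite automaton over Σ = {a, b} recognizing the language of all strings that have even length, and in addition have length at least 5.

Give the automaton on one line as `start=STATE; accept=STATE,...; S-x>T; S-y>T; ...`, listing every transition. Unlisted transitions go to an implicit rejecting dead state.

Build one automaton per condition and run them in lockstep. The first has 2 states tracking the input length modulo 2; the second has 7 states tracking the input length, saturating at 6. A product state is a pair (one from each), accepting exactly when both do. Equivalent product states are then merged.
7 states suffice.
        a   b  
>  q0   q1  q1 
   q1   q2  q2 
   q2   q3  q3 
   q3   q4  q4 
   q4   q5  q5 
   q5   q6  q6 
 * q6   q5  q5 
(> = start, * = accepting)

start=q0; accept=q6; q0-a>q1; q0-b>q1; q1-a>q2; q1-b>q2; q2-a>q3; q2-b>q3; q3-a>q4; q3-b>q4; q4-a>q5; q4-b>q5; q5-a>q6; q5-b>q6; q6-a>q5; q6-b>q5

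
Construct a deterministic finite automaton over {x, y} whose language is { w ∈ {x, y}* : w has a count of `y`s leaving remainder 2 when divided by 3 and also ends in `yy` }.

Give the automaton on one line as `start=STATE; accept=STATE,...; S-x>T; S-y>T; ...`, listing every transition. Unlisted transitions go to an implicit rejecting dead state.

Run two small machines in parallel and take their product. One (3 states) tracks the count of `y`s modulo 3; the other (3 states) tracks how much of the suffix `yy` has currently been matched. Each combined state is a pair, one component from each; accept when both components accept. Equivalent product states are then merged.
5 states suffice.
        x   y  
>  S0   S0  S1 
   S1   S2  S3 
   S2   S2  S4 
 * S3   S4  S0 
   S4   S4  S0 
(> = start, * = accepting)

start=S0; accept=S3; S0-x>S0; S0-y>S1; S1-x>S2; S1-y>S3; S2-x>S2; S2-y>S4; S3-x>S4; S3-y>S0; S4-x>S4; S4-y>S0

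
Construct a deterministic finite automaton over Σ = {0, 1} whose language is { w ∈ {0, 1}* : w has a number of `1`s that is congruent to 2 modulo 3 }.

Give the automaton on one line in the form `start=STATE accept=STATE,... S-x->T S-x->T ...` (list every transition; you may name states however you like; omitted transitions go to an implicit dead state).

start=S0 accept=S2 S0-0->S0 S0-1->S1 S1-0->S1 S1-1->S2 S2-0->S2 S2-1->S0

Keep the running count of `1`s modulo 3: each `1` advances along the cycle S0 → S1 → S2 → S0 while other symbols loop. Accept at S2.
A 3-state machine:
        0   1  
>  S0   S0  S1 
   S1   S1  S2 
 * S2   S2  S0 
(> = start, * = accepting)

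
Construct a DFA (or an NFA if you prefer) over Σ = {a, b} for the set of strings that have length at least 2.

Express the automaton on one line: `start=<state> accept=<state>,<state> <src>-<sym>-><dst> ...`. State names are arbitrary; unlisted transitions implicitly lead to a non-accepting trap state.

start=S0 accept=S2,S3 S0-a->S1 S0-b->S1 S1-a->S2 S1-b->S2 S2-a->S3 S2-b->S3 S3-a->S3 S3-b->S3

Count input length up to 3: every symbol moves from S0 toward S3, which means 'more than 2' and absorbs. Accept from {S2, S3}.
        a   b  
>  S0   S1  S1 
   S1   S2  S2 
 * S2   S3  S3 
 * S3   S3  S3 
(> = start, * = accepting)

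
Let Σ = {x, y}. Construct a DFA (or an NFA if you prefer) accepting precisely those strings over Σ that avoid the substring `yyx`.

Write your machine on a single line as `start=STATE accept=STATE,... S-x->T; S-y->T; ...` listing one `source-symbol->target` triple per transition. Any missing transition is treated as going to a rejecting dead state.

Track partial matches of the forbidden pattern `yyx`. State D is a dead state reached once `yyx` has occurred; every other state accepts. A means no part of `yyx` is currently matched.
A 4-state machine:
       x  y 
>* A   A  B 
 * B   A  C 
 * C   D  C 
   D   D  D 
(> = start, * = accepting)

start=A; accept=A,B,C; A-x->A; A-y->B; B-x->A; B-y->C; C-x->D; C-y->C; D-x->D; D-y->D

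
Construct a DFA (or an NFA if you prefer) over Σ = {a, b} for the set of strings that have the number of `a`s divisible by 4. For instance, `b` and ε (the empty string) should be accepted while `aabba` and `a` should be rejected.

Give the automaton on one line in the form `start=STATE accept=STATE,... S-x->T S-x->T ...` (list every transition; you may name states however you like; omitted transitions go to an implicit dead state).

start=S0 accept=S0 S0-a->S1 S0-b->S0 S1-a->S2 S1-b->S1 S2-a->S3 S2-b->S2 S3-a->S0 S3-b->S3

The only thing that matters is how many `a`s have appeared, reduced mod 4. Use one state per residue: S0 for 0, …, S3 for 3. Reading `a` moves to the next residue; anything else stays put. S0 is accepting.
A 4-state machine:
        a   b  
>* S0   S1  S0 
   S1   S2  S1 
   S2   S3  S2 
   S3   S0  S3 
(> = start, * = accepting)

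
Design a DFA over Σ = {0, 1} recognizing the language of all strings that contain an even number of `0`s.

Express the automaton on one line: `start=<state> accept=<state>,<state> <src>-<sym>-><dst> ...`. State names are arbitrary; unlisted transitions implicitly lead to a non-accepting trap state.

Keep the running count of `0`s modulo 2: each `0` advances along the cycle q0 → q1 → q0 while other symbols loop. Accept at q0.
With 2 states:
        0   1  
>* q0   q1  q0 
   q1   q0  q1 
(> = start, * = accepting)

start=q0 accept=q0 q0-0->q1 q0-1->q0 q1-0->q0 q1-1->q1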